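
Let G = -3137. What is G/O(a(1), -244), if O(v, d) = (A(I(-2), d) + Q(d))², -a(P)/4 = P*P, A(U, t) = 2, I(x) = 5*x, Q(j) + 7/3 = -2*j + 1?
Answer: -28233/2149156 ≈ -0.013137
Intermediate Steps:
Q(j) = -4/3 - 2*j (Q(j) = -7/3 + (-2*j + 1) = -7/3 + (1 - 2*j) = -4/3 - 2*j)
a(P) = -4*P² (a(P) = -4*P*P = -4*P²)
O(v, d) = (⅔ - 2*d)² (O(v, d) = (2 + (-4/3 - 2*d))² = (⅔ - 2*d)²)
G/O(a(1), -244) = -3137*9/(4*(-1 + 3*(-244))²) = -3137*9/(4*(-1 - 732)²) = -3137/((4/9)*(-733)²) = -3137/((4/9)*537289) = -3137/2149156/9 = -3137*9/2149156 = -28233/2149156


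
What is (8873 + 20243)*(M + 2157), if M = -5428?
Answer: -95238436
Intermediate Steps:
(8873 + 20243)*(M + 2157) = (8873 + 20243)*(-5428 + 2157) = 29116*(-3271) = -95238436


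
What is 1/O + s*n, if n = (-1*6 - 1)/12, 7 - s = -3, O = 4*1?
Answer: -67/12 ≈ -5.5833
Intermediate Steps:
O = 4
s = 10 (s = 7 - 1*(-3) = 7 + 3 = 10)
n = -7/12 (n = (-6 - 1)*(1/12) = -7*1/12 = -7/12 ≈ -0.58333)
1/O + s*n = 1/4 + 10*(-7/12) = ¼ - 35/6 = -67/12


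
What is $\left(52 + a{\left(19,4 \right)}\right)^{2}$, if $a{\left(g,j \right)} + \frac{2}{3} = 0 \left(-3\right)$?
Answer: $\frac{23716}{9} \approx 2635.1$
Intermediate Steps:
$a{\left(g,j \right)} = - \frac{2}{3}$ ($a{\left(g,j \right)} = - \frac{2}{3} + 0 \left(-3\right) = - \frac{2}{3} + 0 = - \frac{2}{3}$)
$\left(52 + a{\left(19,4 \right)}\right)^{2} = \left(52 - \frac{2}{3}\right)^{2} = \left(\frac{154}{3}\right)^{2} = \frac{23716}{9}$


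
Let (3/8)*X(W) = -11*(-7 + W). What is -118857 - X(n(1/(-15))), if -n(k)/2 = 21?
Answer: -360883/3 ≈ -1.2029e+5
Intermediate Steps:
n(k) = -42 (n(k) = -2*21 = -42)
X(W) = 616/3 - 88*W/3 (X(W) = 8*(-11*(-7 + W))/3 = 8*(77 - 11*W)/3 = 616/3 - 88*W/3)
-118857 - X(n(1/(-15))) = -118857 - (616/3 - 88/3*(-42)) = -118857 - (616/3 + 1232) = -118857 - 1*4312/3 = -118857 - 4312/3 = -360883/3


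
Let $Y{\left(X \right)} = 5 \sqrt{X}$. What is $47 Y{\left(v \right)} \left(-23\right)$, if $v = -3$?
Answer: $- 5405 i \sqrt{3} \approx - 9361.7 i$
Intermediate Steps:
$47 Y{\left(v \right)} \left(-23\right) = 47 \cdot 5 \sqrt{-3} \left(-23\right) = 47 \cdot 5 i \sqrt{3} \left(-23\right) = 235 i \sqrt{3} \left(-23\right) = - 5405 i \sqrt{3}$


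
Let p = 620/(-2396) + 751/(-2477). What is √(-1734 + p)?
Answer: I*√3818523557721918/1483723 ≈ 41.648*I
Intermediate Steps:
p = -833784/1483723 (p = 620*(-1/2396) + 751*(-1/2477) = -155/599 - 751/2477 = -833784/1483723 ≈ -0.56195)
√(-1734 + p) = √(-1734 - 833784/1483723) = √(-2573609466/1483723) = I*√3818523557721918/1483723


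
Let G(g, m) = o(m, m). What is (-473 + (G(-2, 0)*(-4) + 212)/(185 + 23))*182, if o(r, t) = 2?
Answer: -171815/2 ≈ -85908.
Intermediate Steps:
G(g, m) = 2
(-473 + (G(-2, 0)*(-4) + 212)/(185 + 23))*182 = (-473 + (2*(-4) + 212)/(185 + 23))*182 = (-473 + (-8 + 212)/208)*182 = (-473 + 204*(1/208))*182 = (-473 + 51/52)*182 = -24545/52*182 = -171815/2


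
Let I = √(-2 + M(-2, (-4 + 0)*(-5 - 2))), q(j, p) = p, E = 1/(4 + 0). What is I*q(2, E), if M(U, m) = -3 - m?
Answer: I*√33/4 ≈ 1.4361*I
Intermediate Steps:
E = ¼ (E = 1/4 = ¼ ≈ 0.25000)
I = I*√33 (I = √(-2 + (-3 - (-4 + 0)*(-5 - 2))) = √(-2 + (-3 - (-4)*(-7))) = √(-2 + (-3 - 1*28)) = √(-2 + (-3 - 28)) = √(-2 - 31) = √(-33) = I*√33 ≈ 5.7446*I)
I*q(2, E) = (I*√33)*(¼) = I*√33/4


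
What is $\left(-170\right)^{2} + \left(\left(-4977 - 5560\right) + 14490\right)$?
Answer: $32853$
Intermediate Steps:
$\left(-170\right)^{2} + \left(\left(-4977 - 5560\right) + 14490\right) = 28900 + \left(-10537 + 14490\right) = 28900 + 3953 = 32853$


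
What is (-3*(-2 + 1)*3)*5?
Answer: 45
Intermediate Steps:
(-3*(-2 + 1)*3)*5 = (-3*(-1)*3)*5 = (3*3)*5 = 9*5 = 45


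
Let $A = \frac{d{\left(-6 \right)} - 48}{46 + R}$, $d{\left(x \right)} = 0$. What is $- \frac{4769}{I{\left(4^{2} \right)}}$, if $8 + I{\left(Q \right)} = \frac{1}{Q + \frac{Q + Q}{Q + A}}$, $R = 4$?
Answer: $\frac{4063188}{6769} \approx 600.26$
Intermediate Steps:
$A = - \frac{24}{25}$ ($A = \frac{0 - 48}{46 + 4} = - \frac{48}{50} = \left(-48\right) \frac{1}{50} = - \frac{24}{25} \approx -0.96$)
$I{\left(Q \right)} = -8 + \frac{1}{Q + \frac{2 Q}{- \frac{24}{25} + Q}}$ ($I{\left(Q \right)} = -8 + \frac{1}{Q + \frac{Q + Q}{Q - \frac{24}{25}}} = -8 + \frac{1}{Q + \frac{2 Q}{- \frac{24}{25} + Q}}$)
$- \frac{4769}{I{\left(4^{2} \right)}} = - \frac{4769}{\frac{1}{4^{2}} \frac{1}{26 + 25 \cdot 4^{2}} \left(-24 - 200 \left(4^{2}\right)^{2} - 183 \cdot 4^{2}\right)} = - \frac{4769}{\frac{1}{16} \frac{1}{26 + 25 \cdot 16} \left(-24 - 200 \cdot 16^{2} - 2928\right)} = - \frac{4769}{\frac{1}{16} \frac{1}{26 + 400} \left(-24 - 51200 - 2928\right)} = - \frac{4769}{\frac{1}{16} \cdot \frac{1}{426} \left(-24 - 51200 - 2928\right)} = - \frac{4769}{\frac{1}{16} \cdot \frac{1}{426} \left(-54152\right)} = - \frac{4769}{- \frac{6769}{852}} = \left(-4769\right) \left(- \frac{852}{6769}\right) = \frac{4063188}{6769}$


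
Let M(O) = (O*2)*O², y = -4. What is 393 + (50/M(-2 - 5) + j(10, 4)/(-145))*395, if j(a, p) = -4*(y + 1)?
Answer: 3297632/9947 ≈ 331.52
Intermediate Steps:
M(O) = 2*O³ (M(O) = (2*O)*O² = 2*O³)
j(a, p) = 12 (j(a, p) = -4*(-4 + 1) = -4*(-3) = 12)
393 + (50/M(-2 - 5) + j(10, 4)/(-145))*395 = 393 + (50/((2*(-2 - 5)³)) + 12/(-145))*395 = 393 + (50/((2*(-7)³)) + 12*(-1/145))*395 = 393 + (50/((2*(-343))) - 12/145)*395 = 393 + (50/(-686) - 12/145)*395 = 393 + (50*(-1/686) - 12/145)*395 = 393 + (-25/343 - 12/145)*395 = 393 - 7741/49735*395 = 393 - 611539/9947 = 3297632/9947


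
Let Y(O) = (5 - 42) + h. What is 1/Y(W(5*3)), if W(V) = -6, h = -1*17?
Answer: -1/54 ≈ -0.018519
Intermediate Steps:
h = -17
Y(O) = -54 (Y(O) = (5 - 42) - 17 = -37 - 17 = -54)
1/Y(W(5*3)) = 1/(-54) = -1/54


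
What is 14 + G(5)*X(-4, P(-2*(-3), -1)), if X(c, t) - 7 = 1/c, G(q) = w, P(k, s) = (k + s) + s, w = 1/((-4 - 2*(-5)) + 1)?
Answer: 419/28 ≈ 14.964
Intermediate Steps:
w = 1/7 (w = 1/((-4 + 10) + 1) = 1/(6 + 1) = 1/7 ≈ 0.14286)
P(k, s) = k + 2*s
G(q) = 1/7
X(c, t) = 7 + 1/c
14 + G(5)*X(-4, P(-2*(-3), -1)) = 14 + (7 + 1/(-4))/7 = 14 + (7 - 1/4)/7 = 14 + (1/7)*(27/4) = 14 + 27/28 = 419/28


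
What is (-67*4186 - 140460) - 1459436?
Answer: -1880358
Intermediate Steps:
(-67*4186 - 140460) - 1459436 = (-280462 - 140460) - 1459436 = -420922 - 1459436 = -1880358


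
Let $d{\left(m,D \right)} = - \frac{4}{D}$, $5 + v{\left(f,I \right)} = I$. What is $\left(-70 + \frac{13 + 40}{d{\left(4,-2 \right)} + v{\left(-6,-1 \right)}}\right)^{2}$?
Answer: $\frac{110889}{16} \approx 6930.6$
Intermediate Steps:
$v{\left(f,I \right)} = -5 + I$
$\left(-70 + \frac{13 + 40}{d{\left(4,-2 \right)} + v{\left(-6,-1 \right)}}\right)^{2} = \left(-70 + \frac{13 + 40}{- \frac{4}{-2} - 6}\right)^{2} = \left(-70 + \frac{53}{\left(-4\right) \left(- \frac{1}{2}\right) - 6}\right)^{2} = \left(-70 + \frac{53}{2 - 6}\right)^{2} = \left(-70 + \frac{53}{-4}\right)^{2} = \left(-70 + 53 \left(- \frac{1}{4}\right)\right)^{2} = \left(-70 - \frac{53}{4}\right)^{2} = \left(- \frac{333}{4}\right)^{2} = \frac{110889}{16}$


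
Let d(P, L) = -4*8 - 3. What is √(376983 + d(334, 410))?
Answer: 2*√94237 ≈ 613.96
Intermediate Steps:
d(P, L) = -35 (d(P, L) = -32 - 3 = -35)
√(376983 + d(334, 410)) = √(376983 - 35) = √376948 = 2*√94237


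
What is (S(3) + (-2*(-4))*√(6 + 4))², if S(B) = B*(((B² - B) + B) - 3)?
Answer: 964 + 288*√10 ≈ 1874.7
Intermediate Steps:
S(B) = B*(-3 + B²) (S(B) = B*(B² - 3) = B*(-3 + B²))
(S(3) + (-2*(-4))*√(6 + 4))² = (3*(-3 + 3²) + (-2*(-4))*√(6 + 4))² = (3*(-3 + 9) + 8*√10)² = (3*6 + 8*√10)² = (18 + 8*√10)²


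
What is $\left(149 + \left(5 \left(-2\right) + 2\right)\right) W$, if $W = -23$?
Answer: $-3243$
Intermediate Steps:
$\left(149 + \left(5 \left(-2\right) + 2\right)\right) W = \left(149 + \left(5 \left(-2\right) + 2\right)\right) \left(-23\right) = \left(149 + \left(-10 + 2\right)\right) \left(-23\right) = \left(149 - 8\right) \left(-23\right) = 141 \left(-23\right) = -3243$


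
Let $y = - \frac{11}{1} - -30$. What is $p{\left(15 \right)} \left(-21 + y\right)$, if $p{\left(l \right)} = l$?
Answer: $-30$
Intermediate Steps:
$y = 19$ ($y = \left(-11\right) 1 + 30 = -11 + 30 = 19$)
$p{\left(15 \right)} \left(-21 + y\right) = 15 \left(-21 + 19\right) = 15 \left(-2\right) = -30$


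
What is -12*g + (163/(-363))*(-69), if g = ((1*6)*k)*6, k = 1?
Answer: -48523/121 ≈ -401.02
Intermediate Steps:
g = 36 (g = ((1*6)*1)*6 = (6*1)*6 = 6*6 = 36)
-12*g + (163/(-363))*(-69) = -12*36 + (163/(-363))*(-69) = -432 + (163*(-1/363))*(-69) = -432 - 163/363*(-69) = -432 + 3749/121 = -48523/121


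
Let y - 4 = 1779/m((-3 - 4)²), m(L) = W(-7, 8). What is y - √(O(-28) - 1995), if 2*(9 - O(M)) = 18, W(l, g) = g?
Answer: 1811/8 - I*√1995 ≈ 226.38 - 44.665*I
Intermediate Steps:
m(L) = 8
O(M) = 0 (O(M) = 9 - ½*18 = 9 - 9 = 0)
y = 1811/8 (y = 4 + 1779/8 = 1811/8 ≈ 226.38)
y - √(O(-28) - 1995) = 1811/8 - √(0 - 1995) = 1811/8 - √(-1995) = 1811/8 - I*√1995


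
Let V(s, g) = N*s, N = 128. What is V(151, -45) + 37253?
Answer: 56581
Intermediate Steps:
V(s, g) = 128*s
V(151, -45) + 37253 = 128*151 + 37253 = 19328 + 37253 = 56581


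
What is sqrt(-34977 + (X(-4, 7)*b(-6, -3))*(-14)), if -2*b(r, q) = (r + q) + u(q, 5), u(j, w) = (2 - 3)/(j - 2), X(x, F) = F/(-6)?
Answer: I*sqrt(7853655)/15 ≈ 186.83*I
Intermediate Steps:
X(x, F) = -F/6 (X(x, F) = F*(-1/6) = -F/6)
u(j, w) = -1/(-2 + j)
b(r, q) = 1/(2*(-2 + q)) - q/2 - r/2 (b(r, q) = -((r + q) - 1/(-2 + q))/2 = -((q + r) - 1/(-2 + q))/2 = -(q + r - 1/(-2 + q))/2 = 1/(2*(-2 + q)) - q/2 - r/2)
sqrt(-34977 + (X(-4, 7)*b(-6, -3))*(-14)) = sqrt(-34977 + ((-1/6*7)*((1 - (-2 - 3)*(-3 - 6))/(2*(-2 - 3))))*(-14)) = sqrt(-34977 - 7*(1 - 1*(-5)*(-9))/(12*(-5))*(-14)) = sqrt(-34977 - 7*(-1)*(1 - 45)/(12*5)*(-14)) = sqrt(-34977 - 7*(-1)*(-44)/(12*5)*(-14)) = sqrt(-34977 - 7/6*22/5*(-14)) = sqrt(-34977 - 77/15*(-14)) = sqrt(-34977 + 1078/15) = sqrt(-523577/15) = I*sqrt(7853655)/15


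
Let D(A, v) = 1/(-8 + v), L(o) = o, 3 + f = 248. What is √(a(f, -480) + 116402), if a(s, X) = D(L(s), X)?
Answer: 15*√30800486/244 ≈ 341.18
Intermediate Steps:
f = 245 (f = -3 + 248 = 245)
a(s, X) = 1/(-8 + X)
√(a(f, -480) + 116402) = √(1/(-8 - 480) + 116402) = √(1/(-488) + 116402) = √(-1/488 + 116402) = √(56804175/488) = 15*√30800486/244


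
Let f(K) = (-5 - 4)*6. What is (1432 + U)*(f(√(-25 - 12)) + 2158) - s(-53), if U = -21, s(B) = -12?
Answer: 2968756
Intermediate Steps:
f(K) = -54 (f(K) = -9*6 = -54)
(1432 + U)*(f(√(-25 - 12)) + 2158) - s(-53) = (1432 - 21)*(-54 + 2158) - 1*(-12) = 1411*2104 + 12 = 2968744 + 12 = 2968756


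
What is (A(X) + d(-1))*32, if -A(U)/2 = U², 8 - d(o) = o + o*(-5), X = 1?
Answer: 64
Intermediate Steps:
d(o) = 8 + 4*o (d(o) = 8 - (o + o*(-5)) = 8 - (o - 5*o) = 8 - (-4)*o = 8 + 4*o)
A(U) = -2*U²
(A(X) + d(-1))*32 = (-2*1² + (8 + 4*(-1)))*32 = (-2*1 + (8 - 4))*32 = (-2 + 4)*32 = 2*32 = 64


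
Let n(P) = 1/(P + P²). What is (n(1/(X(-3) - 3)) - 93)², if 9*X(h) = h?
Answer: 4214809/441 ≈ 9557.4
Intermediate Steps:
X(h) = h/9
(n(1/(X(-3) - 3)) - 93)² = (1/((1/((⅑)*(-3) - 3))*(1 + 1/((⅑)*(-3) - 3))) - 93)² = (1/((1/(-⅓ - 3))*(1 + 1/(-⅓ - 3))) - 93)² = (1/((1/(-10/3))*(1 + 1/(-10/3))) - 93)² = (1/((-3/10)*(1 - 3/10)) - 93)² = (-10/(3*7/10) - 93)² = (-10/3*10/7 - 93)² = (-100/21 - 93)² = (-2053/21)² = 4214809/441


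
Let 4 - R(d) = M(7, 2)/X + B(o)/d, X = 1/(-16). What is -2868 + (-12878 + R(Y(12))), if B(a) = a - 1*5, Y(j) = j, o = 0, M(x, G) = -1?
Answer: -189091/12 ≈ -15758.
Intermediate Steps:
X = -1/16 ≈ -0.062500
B(a) = -5 + a (B(a) = a - 5 = -5 + a)
R(d) = -12 + 5/d (R(d) = 4 - (-1/(-1/16) + (-5 + 0)/d) = 4 - (-1*(-16) - 5/d) = 4 - (16 - 5/d) = 4 + (-16 + 5/d) = -12 + 5/d)
-2868 + (-12878 + R(Y(12))) = -2868 + (-12878 + (-12 + 5/12)) = -2868 + (-12878 - 139/12) = -2868 - 154675/12 = -189091/12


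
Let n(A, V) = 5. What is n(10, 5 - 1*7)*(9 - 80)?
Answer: -355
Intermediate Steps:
n(10, 5 - 1*7)*(9 - 80) = 5*(9 - 80) = 5*(-71) = -355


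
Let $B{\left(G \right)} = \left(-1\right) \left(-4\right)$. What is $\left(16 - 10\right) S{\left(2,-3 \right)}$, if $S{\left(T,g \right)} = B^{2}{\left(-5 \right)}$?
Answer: $96$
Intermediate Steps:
$B{\left(G \right)} = 4$
$S{\left(T,g \right)} = 16$ ($S{\left(T,g \right)} = 4^{2} = 16$)
$\left(16 - 10\right) S{\left(2,-3 \right)} = \left(16 - 10\right) 16 = 6 \cdot 16 = 96$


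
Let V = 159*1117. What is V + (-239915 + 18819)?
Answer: -43493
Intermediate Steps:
V = 177603
V + (-239915 + 18819) = 177603 + (-239915 + 18819) = 177603 - 221096 = -43493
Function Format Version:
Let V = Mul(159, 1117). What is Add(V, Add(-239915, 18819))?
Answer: -43493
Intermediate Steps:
V = 177603
Add(V, Add(-239915, 18819)) = Add(177603, Add(-239915, 18819)) = Add(177603, -221096) = -43493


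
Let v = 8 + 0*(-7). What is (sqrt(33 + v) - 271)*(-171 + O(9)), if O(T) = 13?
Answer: 42818 - 158*sqrt(41) ≈ 41806.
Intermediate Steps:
v = 8 (v = 8 + 0 = 8)
(sqrt(33 + v) - 271)*(-171 + O(9)) = (sqrt(33 + 8) - 271)*(-171 + 13) = (sqrt(41) - 271)*(-158) = (-271 + sqrt(41))*(-158) = 42818 - 158*sqrt(41)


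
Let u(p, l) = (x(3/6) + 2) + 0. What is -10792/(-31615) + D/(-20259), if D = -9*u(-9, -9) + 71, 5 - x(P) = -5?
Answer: 219804883/640488285 ≈ 0.34318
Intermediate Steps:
x(P) = 10 (x(P) = 5 - 1*(-5) = 5 + 5 = 10)
u(p, l) = 12 (u(p, l) = (10 + 2) + 0 = 12 + 0 = 12)
D = -37 (D = -9*12 + 71 = -108 + 71 = -37)
-10792/(-31615) + D/(-20259) = -10792/(-31615) - 37/(-20259) = -10792*(-1/31615) - 37*(-1/20259) = 10792/31615 + 37/20259 = 219804883/640488285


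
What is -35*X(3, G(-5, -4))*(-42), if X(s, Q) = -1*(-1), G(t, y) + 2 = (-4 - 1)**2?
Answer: 1470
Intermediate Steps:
G(t, y) = 23 (G(t, y) = -2 + (-4 - 1)**2 = -2 + (-5)**2 = -2 + 25 = 23)
X(s, Q) = 1
-35*X(3, G(-5, -4))*(-42) = -35*1*(-42) = -35*(-42) = 1470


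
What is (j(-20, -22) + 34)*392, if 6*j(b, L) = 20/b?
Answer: 39788/3 ≈ 13263.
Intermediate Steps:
j(b, L) = 10/(3*b) (j(b, L) = (20/b)/6 = 10/(3*b))
(j(-20, -22) + 34)*392 = ((10/3)/(-20) + 34)*392 = ((10/3)*(-1/20) + 34)*392 = (-⅙ + 34)*392 = (203/6)*392 = 39788/3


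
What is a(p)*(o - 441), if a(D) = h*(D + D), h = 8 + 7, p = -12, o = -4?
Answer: 160200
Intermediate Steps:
h = 15
a(D) = 30*D (a(D) = 15*(D + D) = 15*(2*D) = 30*D)
a(p)*(o - 441) = (30*(-12))*(-4 - 441) = -360*(-445) = 160200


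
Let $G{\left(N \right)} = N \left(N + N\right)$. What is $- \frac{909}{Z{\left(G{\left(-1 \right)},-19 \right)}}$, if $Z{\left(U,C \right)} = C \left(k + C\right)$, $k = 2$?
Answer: $- \frac{909}{323} \approx -2.8142$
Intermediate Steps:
$G{\left(N \right)} = 2 N^{2}$ ($G{\left(N \right)} = N 2 N = 2 N^{2}$)
$Z{\left(U,C \right)} = C \left(2 + C\right)$
$- \frac{909}{Z{\left(G{\left(-1 \right)},-19 \right)}} = - \frac{909}{\left(-19\right) \left(2 - 19\right)} = - \frac{909}{\left(-19\right) \left(-17\right)} = - \frac{909}{323}$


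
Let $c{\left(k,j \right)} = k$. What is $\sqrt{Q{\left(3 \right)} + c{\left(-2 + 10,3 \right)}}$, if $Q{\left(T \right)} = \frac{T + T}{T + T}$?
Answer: $3$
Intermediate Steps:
$Q{\left(T \right)} = 1$ ($Q{\left(T \right)} = \frac{2 T}{2 T} = 2 T \frac{1}{2 T} = 1$)
$\sqrt{Q{\left(3 \right)} + c{\left(-2 + 10,3 \right)}} = \sqrt{1 + \left(-2 + 10\right)} = \sqrt{1 + 8} = \sqrt{9} = 3$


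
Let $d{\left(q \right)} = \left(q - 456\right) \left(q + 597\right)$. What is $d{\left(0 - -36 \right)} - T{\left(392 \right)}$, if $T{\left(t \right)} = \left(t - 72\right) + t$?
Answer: $-266572$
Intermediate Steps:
$d{\left(q \right)} = \left(-456 + q\right) \left(597 + q\right)$
$T{\left(t \right)} = -72 + 2 t$ ($T{\left(t \right)} = \left(-72 + t\right) + t = -72 + 2 t$)
$d{\left(0 - -36 \right)} - T{\left(392 \right)} = \left(-272232 + \left(0 - -36\right)^{2} + 141 \left(0 - -36\right)\right) - \left(-72 + 2 \cdot 392\right) = \left(-272232 + \left(0 + 36\right)^{2} + 141 \left(0 + 36\right)\right) - \left(-72 + 784\right) = \left(-272232 + 36^{2} + 141 \cdot 36\right) - 712 = \left(-272232 + 1296 + 5076\right) - 712 = -265860 - 712 = -266572$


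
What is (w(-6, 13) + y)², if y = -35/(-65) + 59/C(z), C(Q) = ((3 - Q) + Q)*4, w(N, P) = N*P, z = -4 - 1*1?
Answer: 128074489/24336 ≈ 5262.8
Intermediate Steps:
z = -5 (z = -4 - 1 = -5)
C(Q) = 12 (C(Q) = 3*4 = 12)
y = 851/156 (y = -35/(-65) + 59/12 = -35*(-1/65) + 59*(1/12) = 7/13 + 59/12 = 851/156 ≈ 5.4551)
(w(-6, 13) + y)² = (-6*13 + 851/156)² = (-78 + 851/156)² = (-11317/156)² = 128074489/24336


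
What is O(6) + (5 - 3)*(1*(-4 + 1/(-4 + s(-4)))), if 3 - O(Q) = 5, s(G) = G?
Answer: -41/4 ≈ -10.250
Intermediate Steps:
O(Q) = -2 (O(Q) = 3 - 1*5 = 3 - 5 = -2)
O(6) + (5 - 3)*(1*(-4 + 1/(-4 + s(-4)))) = -2 + (5 - 3)*(1*(-4 + 1/(-4 - 4))) = -2 + 2*(1*(-4 + 1/(-8))) = -2 + 2*(1*(-4 - ⅛)) = -2 + 2*(1*(-33/8)) = -2 + 2*(-33/8) = -2 - 33/4 = -41/4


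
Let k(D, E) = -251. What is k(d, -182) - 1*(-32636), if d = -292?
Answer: 32385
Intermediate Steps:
k(d, -182) - 1*(-32636) = -251 - 1*(-32636) = -251 + 32636 = 32385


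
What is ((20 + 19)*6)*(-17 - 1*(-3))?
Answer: -3276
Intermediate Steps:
((20 + 19)*6)*(-17 - 1*(-3)) = (39*6)*(-17 + 3) = 234*(-14) = -3276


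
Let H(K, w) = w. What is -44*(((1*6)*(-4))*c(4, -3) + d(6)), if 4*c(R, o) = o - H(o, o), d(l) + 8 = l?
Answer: 88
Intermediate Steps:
d(l) = -8 + l
c(R, o) = 0 (c(R, o) = (o - o)/4 = (1/4)*0 = 0)
-44*(((1*6)*(-4))*c(4, -3) + d(6)) = -44*(((1*6)*(-4))*0 + (-8 + 6)) = -44*((6*(-4))*0 - 2) = -44*(-24*0 - 2) = -44*(0 - 2) = -44*(-2) = 88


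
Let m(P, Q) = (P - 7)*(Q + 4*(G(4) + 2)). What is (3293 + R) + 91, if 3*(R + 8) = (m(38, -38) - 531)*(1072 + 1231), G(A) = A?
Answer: -2212267/3 ≈ -7.3742e+5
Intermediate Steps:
m(P, Q) = (-7 + P)*(24 + Q) (m(P, Q) = (P - 7)*(Q + 4*(4 + 2)) = (-7 + P)*(Q + 4*6) = (-7 + P)*(Q + 24) = (-7 + P)*(24 + Q))
R = -2222419/3 (R = -8 + (((-168 - 7*(-38) + 24*38 + 38*(-38)) - 531)*(1072 + 1231))/3 = -8 + (((-168 + 266 + 912 - 1444) - 531)*2303)/3 = -8 + ((-434 - 531)*2303)/3 = -8 + (-965*2303)/3 = -8 + (⅓)*(-2222395) = -8 - 2222395/3 = -2222419/3 ≈ -7.4081e+5)
(3293 + R) + 91 = (3293 - 2222419/3) + 91 = -2212540/3 + 91 = -2212267/3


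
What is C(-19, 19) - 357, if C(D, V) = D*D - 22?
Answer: -18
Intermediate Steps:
C(D, V) = -22 + D**2 (C(D, V) = D**2 - 22 = -22 + D**2)
C(-19, 19) - 357 = (-22 + (-19)**2) - 357 = (-22 + 361) - 357 = 339 - 357 = -18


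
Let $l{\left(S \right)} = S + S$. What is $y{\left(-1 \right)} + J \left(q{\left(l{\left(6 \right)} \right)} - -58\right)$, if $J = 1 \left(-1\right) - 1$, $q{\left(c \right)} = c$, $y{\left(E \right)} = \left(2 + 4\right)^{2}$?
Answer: $-104$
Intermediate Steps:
$l{\left(S \right)} = 2 S$
$y{\left(E \right)} = 36$ ($y{\left(E \right)} = 6^{2} = 36$)
$J = -2$ ($J = -1 - 1 = -2$)
$y{\left(-1 \right)} + J \left(q{\left(l{\left(6 \right)} \right)} - -58\right) = 36 - 2 \left(2 \cdot 6 - -58\right) = 36 - 2 \left(12 + 58\right) = 36 - 140 = -104$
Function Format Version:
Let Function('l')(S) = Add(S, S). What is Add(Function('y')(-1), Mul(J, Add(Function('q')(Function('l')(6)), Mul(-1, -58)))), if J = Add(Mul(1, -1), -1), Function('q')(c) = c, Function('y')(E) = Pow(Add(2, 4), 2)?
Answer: -104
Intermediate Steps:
Function('l')(S) = Mul(2, S)
Function('y')(E) = 36 (Function('y')(E) = Pow(6, 2) = 36)
J = -2 (J = Add(-1, -1) = -2)
Add(Function('y')(-1), Mul(J, Add(Function('q')(Function('l')(6)), Mul(-1, -58)))) = Add(36, Mul(-2, Add(Mul(2, 6), Mul(-1, -58)))) = Add(36, Mul(-2, Add(12, 58))) = Add(36, Mul(-2, 70)) = Add(36, -140) = -104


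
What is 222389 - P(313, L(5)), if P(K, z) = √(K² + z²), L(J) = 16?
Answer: 222389 - 5*√3929 ≈ 2.2208e+5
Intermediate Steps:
222389 - P(313, L(5)) = 222389 - √(313² + 16²) = 222389 - √(97969 + 256) = 222389 - √98225 = 222389 - 5*√3929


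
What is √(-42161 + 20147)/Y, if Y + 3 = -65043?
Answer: -I*√2446/21682 ≈ -0.002281*I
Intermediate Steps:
Y = -65046 (Y = -3 - 65043 = -65046)
√(-42161 + 20147)/Y = √(-42161 + 20147)/(-65046) = √(-22014)*(-1/65046) = (3*I*√2446)*(-1/65046) = -I*√2446/21682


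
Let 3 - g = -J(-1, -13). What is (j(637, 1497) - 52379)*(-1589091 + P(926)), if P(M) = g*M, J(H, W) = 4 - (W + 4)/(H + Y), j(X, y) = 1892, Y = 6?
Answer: 399085144257/5 ≈ 7.9817e+10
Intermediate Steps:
J(H, W) = 4 - (4 + W)/(6 + H) (J(H, W) = 4 - (W + 4)/(H + 6) = 4 - (4 + W)/(6 + H))
g = 44/5 (g = 3 - (-1)*(20 - 1*(-13) + 4*(-1))/(6 - 1) = 3 - (-1)*(20 + 13 - 4)/5 = 3 - (-1)*(⅕)*29 = 3 - (-1)*29/5 = 3 - 1*(-29/5) = 3 + 29/5 = 44/5 ≈ 8.8000)
P(M) = 44*M/5
(j(637, 1497) - 52379)*(-1589091 + P(926)) = (1892 - 52379)*(-1589091 + (44/5)*926) = -50487*(-1589091 + 40744/5) = -50487*(-7904711/5) = 399085144257/5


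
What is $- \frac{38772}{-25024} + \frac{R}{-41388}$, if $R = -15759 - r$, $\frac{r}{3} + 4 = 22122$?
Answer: $\frac{76239401}{21576944} \approx 3.5334$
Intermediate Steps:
$r = 66354$ ($r = -12 + 3 \cdot 22122 = -12 + 66366 = 66354$)
$R = -82113$ ($R = -15759 - 66354 = -82113$)
$- \frac{38772}{-25024} + \frac{R}{-41388} = - \frac{38772}{-25024} - \frac{82113}{-41388} = \left(-38772\right) \left(- \frac{1}{25024}\right) - - \frac{27371}{13796} = \frac{9693}{6256} + \frac{27371}{13796} = \frac{76239401}{21576944}$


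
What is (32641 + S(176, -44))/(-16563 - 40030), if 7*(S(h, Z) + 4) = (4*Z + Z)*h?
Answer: -189739/396151 ≈ -0.47896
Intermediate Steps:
S(h, Z) = -4 + 5*Z*h/7 (S(h, Z) = -4 + ((4*Z + Z)*h)/7 = -4 + ((5*Z)*h)/7 = -4 + (5*Z*h)/7 = -4 + 5*Z*h/7)
(32641 + S(176, -44))/(-16563 - 40030) = (32641 + (-4 + (5/7)*(-44)*176))/(-16563 - 40030) = (32641 + (-4 - 38720/7))/(-56593) = (32641 - 38748/7)*(-1/56593) = (189739/7)*(-1/56593) = -189739/396151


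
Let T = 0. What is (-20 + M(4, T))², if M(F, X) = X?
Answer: 400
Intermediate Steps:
(-20 + M(4, T))² = (-20 + 0)² = (-20)² = 400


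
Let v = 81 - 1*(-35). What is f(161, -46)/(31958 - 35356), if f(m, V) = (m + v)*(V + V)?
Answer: 12742/1699 ≈ 7.4997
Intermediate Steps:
v = 116 (v = 81 + 35 = 116)
f(m, V) = 2*V*(116 + m) (f(m, V) = (m + 116)*(V + V) = (116 + m)*(2*V) = 2*V*(116 + m))
f(161, -46)/(31958 - 35356) = (2*(-46)*(116 + 161))/(31958 - 35356) = (2*(-46)*277)/(-3398) = -25484*(-1/3398) = 12742/1699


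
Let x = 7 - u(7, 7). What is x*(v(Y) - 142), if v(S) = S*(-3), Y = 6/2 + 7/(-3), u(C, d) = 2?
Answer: -720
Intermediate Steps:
Y = 2/3 (Y = 6*(1/2) + 7*(-1/3) = 3 - 7/3 = 2/3 ≈ 0.66667)
v(S) = -3*S
x = 5 (x = 7 - 1*2 = 7 - 2 = 5)
x*(v(Y) - 142) = 5*(-3*2/3 - 142) = 5*(-2 - 142) = 5*(-144) = -720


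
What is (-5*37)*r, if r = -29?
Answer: 5365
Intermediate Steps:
(-5*37)*r = -5*37*(-29) = -185*(-29) = 5365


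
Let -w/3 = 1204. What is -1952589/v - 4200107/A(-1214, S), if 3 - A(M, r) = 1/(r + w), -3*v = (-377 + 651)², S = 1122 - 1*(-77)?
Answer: -190210550828609/135887560 ≈ -1.3998e+6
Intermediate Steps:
w = -3612 (w = -3*1204 = -3612)
S = 1199 (S = 1122 + 77 = 1199)
v = -75076/3 (v = -(-377 + 651)²/3 = -⅓*274² = -⅓*75076 = -75076/3 ≈ -25025.)
A(M, r) = 3 - 1/(-3612 + r) (A(M, r) = 3 - 1/(r - 3612) = 3 - 1/(-3612 + r))
-1952589/v - 4200107/A(-1214, S) = -1952589/(-75076/3) - 4200107*(-3612 + 1199)/(-10837 + 3*1199) = -1952589*(-3/75076) - 4200107*(-2413/(-10837 + 3597)) = 5857767/75076 - 4200107/((-1/2413*(-7240))) = 5857767/75076 - 4200107/7240/2413 = 5857767/75076 - 4200107*2413/7240 = 5857767/75076 - 10134858191/7240 = -190210550828609/135887560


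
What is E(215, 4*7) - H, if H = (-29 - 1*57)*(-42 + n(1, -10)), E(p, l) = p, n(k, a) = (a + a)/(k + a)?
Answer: -28853/9 ≈ -3205.9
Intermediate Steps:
n(k, a) = 2*a/(a + k) (n(k, a) = (2*a)/(a + k) = 2*a/(a + k))
H = 30788/9 (H = (-29 - 1*57)*(-42 + 2*(-10)/(-10 + 1)) = (-29 - 57)*(-42 + 2*(-10)/(-9)) = -86*(-42 + 2*(-10)*(-⅑)) = -86*(-42 + 20/9) = -86*(-358/9) = 30788/9 ≈ 3420.9)
E(215, 4*7) - H = 215 - 1*30788/9 = 215 - 30788/9 = -28853/9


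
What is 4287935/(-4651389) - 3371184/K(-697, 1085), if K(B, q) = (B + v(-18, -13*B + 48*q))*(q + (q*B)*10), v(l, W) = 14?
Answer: -7386781640778467/8007230180142585 ≈ -0.92251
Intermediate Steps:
K(B, q) = (14 + B)*(q + 10*B*q) (K(B, q) = (B + 14)*(q + (q*B)*10) = (14 + B)*(q + (B*q)*10) = (14 + B)*(q + 10*B*q))
4287935/(-4651389) - 3371184/K(-697, 1085) = 4287935/(-4651389) - 3371184*1/(1085*(14 + 10*(-697)² + 141*(-697))) = 4287935*(-1/4651389) - 3371184*1/(1085*(14 + 10*485809 - 98277)) = -4287935/4651389 - 3371184*1/(1085*(14 + 4858090 - 98277)) = -4287935/4651389 - 3371184/(1085*4759827) = -4287935/4651389 - 3371184/5164412295 = -4287935/4651389 - 3371184*1/5164412295 = -4287935/4651389 - 1123728/1721470765 = -7386781640778467/8007230180142585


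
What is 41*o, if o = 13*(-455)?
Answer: -242515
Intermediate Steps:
o = -5915
41*o = 41*(-5915) = -242515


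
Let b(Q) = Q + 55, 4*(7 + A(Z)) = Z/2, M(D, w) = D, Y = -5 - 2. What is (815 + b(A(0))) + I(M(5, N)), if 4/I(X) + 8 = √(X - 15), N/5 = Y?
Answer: 31915/37 - 2*I*√10/37 ≈ 862.57 - 0.17093*I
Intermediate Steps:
Y = -7
N = -35 (N = 5*(-7) = -35)
I(X) = 4/(-8 + √(-15 + X)) (I(X) = 4/(-8 + √(X - 15)) = 4/(-8 + √(-15 + X)))
A(Z) = -7 + Z/8 (A(Z) = -7 + (Z/2)/4 = -7 + Z/8)
b(Q) = 55 + Q
(815 + b(A(0))) + I(M(5, N)) = (815 + (55 + (-7 + (⅛)*0))) + 4/(-8 + √(-15 + 5)) = (815 + (55 + (-7 + 0))) + 4/(-8 + √(-10)) = (815 + (55 - 7)) + 4/(-8 + I*√10) = (815 + 48) + 4/(-8 + I*√10) = 863 + 4/(-8 + I*√10)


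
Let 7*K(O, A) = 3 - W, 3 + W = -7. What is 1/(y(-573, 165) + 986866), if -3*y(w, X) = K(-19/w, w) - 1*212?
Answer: 21/20725657 ≈ 1.0132e-6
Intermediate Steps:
W = -10 (W = -3 - 7 = -10)
K(O, A) = 13/7 (K(O, A) = (3 - 1*(-10))/7 = (3 + 10)/7 = (1/7)*13 = 13/7)
y(w, X) = 1471/21 (y(w, X) = -(13/7 - 1*212)/3 = -(13/7 - 212)/3 = -1/3*(-1471/7) = 1471/21)
1/(y(-573, 165) + 986866) = 1/(1471/21 + 986866) = 1/(20725657/21) = 21/20725657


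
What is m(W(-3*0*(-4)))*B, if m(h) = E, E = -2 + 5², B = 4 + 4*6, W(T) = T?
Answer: 644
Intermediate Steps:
B = 28 (B = 4 + 24 = 28)
E = 23 (E = -2 + 25 = 23)
m(h) = 23
m(W(-3*0*(-4)))*B = 23*28 = 644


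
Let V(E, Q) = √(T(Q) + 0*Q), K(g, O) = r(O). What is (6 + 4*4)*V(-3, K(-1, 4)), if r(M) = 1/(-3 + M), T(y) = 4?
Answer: 44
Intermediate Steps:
K(g, O) = 1/(-3 + O)
V(E, Q) = 2 (V(E, Q) = √(4 + 0*Q) = √(4 + 0) = √4 = 2)
(6 + 4*4)*V(-3, K(-1, 4)) = (6 + 4*4)*2 = (6 + 16)*2 = 22*2 = 44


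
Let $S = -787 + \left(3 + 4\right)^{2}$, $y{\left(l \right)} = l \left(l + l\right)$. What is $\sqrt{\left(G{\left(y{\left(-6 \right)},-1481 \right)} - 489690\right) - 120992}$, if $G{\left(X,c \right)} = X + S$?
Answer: $2 i \sqrt{152837} \approx 781.89 i$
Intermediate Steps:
$y{\left(l \right)} = 2 l^{2}$ ($y{\left(l \right)} = l 2 l = 2 l^{2}$)
$S = -738$ ($S = -787 + 7^{2} = -787 + 49 = -738$)
$G{\left(X,c \right)} = -738 + X$ ($G{\left(X,c \right)} = X - 738 = -738 + X$)
$\sqrt{\left(G{\left(y{\left(-6 \right)},-1481 \right)} - 489690\right) - 120992} = \sqrt{\left(\left(-738 + 2 \left(-6\right)^{2}\right) - 489690\right) - 120992} = \sqrt{\left(\left(-738 + 2 \cdot 36\right) - 489690\right) - 120992} = \sqrt{\left(\left(-738 + 72\right) - 489690\right) - 120992} = \sqrt{\left(-666 - 489690\right) - 120992} = \sqrt{-490356 - 120992} = \sqrt{-611348} = 2 i \sqrt{152837}$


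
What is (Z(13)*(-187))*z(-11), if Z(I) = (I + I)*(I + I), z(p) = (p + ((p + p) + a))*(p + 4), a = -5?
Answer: -33625592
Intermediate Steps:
z(p) = (-5 + 3*p)*(4 + p) (z(p) = (p + ((p + p) - 5))*(p + 4) = (p + (2*p - 5))*(4 + p) = (p + (-5 + 2*p))*(4 + p) = (-5 + 3*p)*(4 + p))
Z(I) = 4*I**2 (Z(I) = (2*I)*(2*I) = 4*I**2)
(Z(13)*(-187))*z(-11) = ((4*13**2)*(-187))*(-20 + 3*(-11)**2 + 7*(-11)) = ((4*169)*(-187))*(-20 + 3*121 - 77) = (676*(-187))*(-20 + 363 - 77) = -126412*266 = -33625592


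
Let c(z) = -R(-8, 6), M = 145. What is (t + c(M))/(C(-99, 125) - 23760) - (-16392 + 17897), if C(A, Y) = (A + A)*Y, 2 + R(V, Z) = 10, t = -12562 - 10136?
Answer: -36492422/24255 ≈ -1504.5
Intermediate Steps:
t = -22698
R(V, Z) = 8 (R(V, Z) = -2 + 10 = 8)
c(z) = -8 (c(z) = -1*8 = -8)
C(A, Y) = 2*A*Y (C(A, Y) = (2*A)*Y = 2*A*Y)
(t + c(M))/(C(-99, 125) - 23760) - (-16392 + 17897) = (-22698 - 8)/(2*(-99)*125 - 23760) - (-16392 + 17897) = -22706/(-24750 - 23760) - 1*1505 = -22706/(-48510) - 1505 = -22706*(-1/48510) - 1505 = 11353/24255 - 1505 = -36492422/24255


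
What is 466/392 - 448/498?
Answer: 14113/48804 ≈ 0.28918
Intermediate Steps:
466/392 - 448/498 = 466*(1/392) - 448*1/498 = 233/196 - 224/249 = 14113/48804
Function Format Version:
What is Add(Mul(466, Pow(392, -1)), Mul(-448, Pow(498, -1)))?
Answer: Rational(14113, 48804) ≈ 0.28918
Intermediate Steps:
Add(Mul(466, Pow(392, -1)), Mul(-448, Pow(498, -1))) = Add(Mul(466, Rational(1, 392)), Mul(-448, Rational(1, 498))) = Add(Rational(233, 196), Rational(-224, 249)) = Rational(14113, 48804)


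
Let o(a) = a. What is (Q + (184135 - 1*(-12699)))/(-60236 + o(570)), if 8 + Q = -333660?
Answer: 68417/29833 ≈ 2.2933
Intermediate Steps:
Q = -333668 (Q = -8 - 333660 = -333668)
(Q + (184135 - 1*(-12699)))/(-60236 + o(570)) = (-333668 + (184135 - 1*(-12699)))/(-60236 + 570) = (-333668 + (184135 + 12699))/(-59666) = (-333668 + 196834)*(-1/59666) = -136834*(-1/59666) = 68417/29833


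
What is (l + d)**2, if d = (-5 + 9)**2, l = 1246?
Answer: 1592644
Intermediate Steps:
d = 16 (d = 4**2 = 16)
(l + d)**2 = (1246 + 16)**2 = 1262**2 = 1592644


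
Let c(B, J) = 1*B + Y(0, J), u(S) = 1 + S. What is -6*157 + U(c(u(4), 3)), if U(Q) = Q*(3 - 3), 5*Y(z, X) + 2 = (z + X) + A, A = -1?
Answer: -942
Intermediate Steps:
Y(z, X) = -⅗ + X/5 + z/5 (Y(z, X) = -⅖ + ((z + X) - 1)/5 = -⅖ + ((X + z) - 1)/5 = -⅖ + (-1 + X + z)/5 = -⅖ + (-⅕ + X/5 + z/5) = -⅗ + X/5 + z/5)
c(B, J) = -⅗ + B + J/5 (c(B, J) = 1*B + (-⅗ + J/5 + (⅕)*0) = B + (-⅗ + J/5 + 0) = B + (-⅗ + J/5) = -⅗ + B + J/5)
U(Q) = 0 (U(Q) = Q*0 = 0)
-6*157 + U(c(u(4), 3)) = -6*157 + 0 = -942 + 0 = -942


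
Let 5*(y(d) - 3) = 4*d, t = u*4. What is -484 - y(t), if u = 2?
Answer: -2467/5 ≈ -493.40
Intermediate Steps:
t = 8 (t = 2*4 = 8)
y(d) = 3 + 4*d/5 (y(d) = 3 + (4*d)/5 = 3 + 4*d/5)
-484 - y(t) = -484 - (3 + (4/5)*8) = -484 - (3 + 32/5) = -484 - 1*47/5 = -484 - 47/5 = -2467/5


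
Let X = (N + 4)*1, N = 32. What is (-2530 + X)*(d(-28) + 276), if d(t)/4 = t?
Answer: -409016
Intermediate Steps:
d(t) = 4*t
X = 36 (X = (32 + 4)*1 = 36*1 = 36)
(-2530 + X)*(d(-28) + 276) = (-2530 + 36)*(4*(-28) + 276) = -2494*(-112 + 276) = -2494*164 = -409016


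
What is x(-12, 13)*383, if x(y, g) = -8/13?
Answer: -3064/13 ≈ -235.69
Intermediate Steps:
x(y, g) = -8/13 (x(y, g) = -8*1/13 = -8/13)
x(-12, 13)*383 = -8/13*383 = -3064/13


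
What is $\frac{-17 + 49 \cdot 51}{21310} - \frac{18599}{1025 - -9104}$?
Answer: $- \frac{26514608}{15417785} \approx -1.7197$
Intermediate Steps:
$\frac{-17 + 49 \cdot 51}{21310} - \frac{18599}{1025 - -9104} = \left(-17 + 2499\right) \frac{1}{21310} - \frac{18599}{1025 + 9104} = 2482 \cdot \frac{1}{21310} - \frac{18599}{10129} = \frac{1241}{10655} - \frac{2657}{1447} = - \frac{26514608}{15417785}$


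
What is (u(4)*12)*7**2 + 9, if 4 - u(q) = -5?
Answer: 5301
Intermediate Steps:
u(q) = 9 (u(q) = 4 - 1*(-5) = 4 + 5 = 9)
(u(4)*12)*7**2 + 9 = (9*12)*7**2 + 9 = 108*49 + 9 = 5292 + 9 = 5301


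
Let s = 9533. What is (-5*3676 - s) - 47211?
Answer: -75124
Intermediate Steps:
(-5*3676 - s) - 47211 = (-5*3676 - 1*9533) - 47211 = (-18380 - 9533) - 47211 = -27913 - 47211 = -75124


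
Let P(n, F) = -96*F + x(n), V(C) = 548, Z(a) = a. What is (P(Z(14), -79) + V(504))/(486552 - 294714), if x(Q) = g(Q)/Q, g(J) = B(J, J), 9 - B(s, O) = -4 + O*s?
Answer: 113665/2685732 ≈ 0.042322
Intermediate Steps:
B(s, O) = 13 - O*s (B(s, O) = 9 - (-4 + O*s) = 9 + (4 - O*s) = 13 - O*s)
g(J) = 13 - J² (g(J) = 13 - J*J = 13 - J²)
x(Q) = (13 - Q²)/Q
P(n, F) = -n - 96*F + 13/n (P(n, F) = -96*F + (-n + 13/n) = -n - 96*F + 13/n)
(P(Z(14), -79) + V(504))/(486552 - 294714) = ((-1*14 - 96*(-79) + 13/14) + 548)/(486552 - 294714) = ((-14 + 7584 + 13*(1/14)) + 548)/191838 = ((-14 + 7584 + 13/14) + 548)*(1/191838) = (105993/14 + 548)*(1/191838) = (113665/14)*(1/191838) = 113665/2685732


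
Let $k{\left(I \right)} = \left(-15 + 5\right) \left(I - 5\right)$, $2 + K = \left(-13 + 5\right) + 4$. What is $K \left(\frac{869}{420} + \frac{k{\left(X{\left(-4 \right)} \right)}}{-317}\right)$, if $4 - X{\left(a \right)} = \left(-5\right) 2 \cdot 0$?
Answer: $- \frac{271273}{22190} \approx -12.225$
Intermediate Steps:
$K = -6$ ($K = -2 + \left(\left(-13 + 5\right) + 4\right) = -2 + \left(-8 + 4\right) = -2 - 4 = -6$)
$X{\left(a \right)} = 4$ ($X{\left(a \right)} = 4 - \left(-5\right) 2 \cdot 0 = 4 - \left(-10\right) 0 = 4 - 0 = 4 + 0 = 4$)
$k{\left(I \right)} = 50 - 10 I$ ($k{\left(I \right)} = - 10 \left(-5 + I\right) = 50 - 10 I$)
$K \left(\frac{869}{420} + \frac{k{\left(X{\left(-4 \right)} \right)}}{-317}\right) = - 6 \left(\frac{869}{420} + \frac{50 - 40}{-317}\right) = - 6 \left(869 \cdot \frac{1}{420} + \left(50 - 40\right) \left(- \frac{1}{317}\right)\right) = - 6 \left(\frac{869}{420} + 10 \left(- \frac{1}{317}\right)\right) = - 6 \left(\frac{869}{420} - \frac{10}{317}\right) = \left(-6\right) \frac{271273}{133140} = - \frac{271273}{22190}$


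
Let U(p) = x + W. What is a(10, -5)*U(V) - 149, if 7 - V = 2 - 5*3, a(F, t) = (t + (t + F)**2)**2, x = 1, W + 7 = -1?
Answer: -2949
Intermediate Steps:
W = -8 (W = -7 - 1 = -8)
a(F, t) = (t + (F + t)**2)**2
V = 20 (V = 7 - (2 - 5*3) = 7 - (2 - 15) = 7 - 1*(-13) = 7 + 13 = 20)
U(p) = -7 (U(p) = 1 - 8 = -7)
a(10, -5)*U(V) - 149 = (-5 + (10 - 5)**2)**2*(-7) - 149 = (-5 + 5**2)**2*(-7) - 149 = (-5 + 25)**2*(-7) - 149 = 20**2*(-7) - 149 = 400*(-7) - 149 = -2800 - 149 = -2949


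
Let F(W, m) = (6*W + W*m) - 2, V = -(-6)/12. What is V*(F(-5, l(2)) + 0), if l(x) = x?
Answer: -21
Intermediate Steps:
V = ½ (V = -(-6)/12 = -1*(-½) = ½ ≈ 0.50000)
F(W, m) = -2 + 6*W + W*m
V*(F(-5, l(2)) + 0) = ((-2 + 6*(-5) - 5*2) + 0)/2 = ((-2 - 30 - 10) + 0)/2 = (-42 + 0)/2 = (½)*(-42) = -21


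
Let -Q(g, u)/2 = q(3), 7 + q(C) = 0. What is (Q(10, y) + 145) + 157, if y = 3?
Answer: 316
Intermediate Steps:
q(C) = -7 (q(C) = -7 + 0 = -7)
Q(g, u) = 14 (Q(g, u) = -2*(-7) = 14)
(Q(10, y) + 145) + 157 = (14 + 145) + 157 = 159 + 157 = 316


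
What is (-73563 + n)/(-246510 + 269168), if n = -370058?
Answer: -443621/22658 ≈ -19.579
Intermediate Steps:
(-73563 + n)/(-246510 + 269168) = (-73563 - 370058)/(-246510 + 269168) = -443621/22658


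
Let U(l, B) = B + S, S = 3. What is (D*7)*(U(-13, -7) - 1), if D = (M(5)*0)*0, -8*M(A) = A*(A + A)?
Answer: 0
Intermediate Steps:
U(l, B) = 3 + B (U(l, B) = B + 3 = 3 + B)
M(A) = -A**2/4 (M(A) = -A*(A + A)/8 = -A*2*A/8 = -A**2/4)
D = 0 (D = (-1/4*5**2*0)*0 = (-1/4*25*0)*0 = -25/4*0*0 = 0*0 = 0)
(D*7)*(U(-13, -7) - 1) = (0*7)*((3 - 7) - 1) = 0*(-4 - 1) = 0*(-5) = 0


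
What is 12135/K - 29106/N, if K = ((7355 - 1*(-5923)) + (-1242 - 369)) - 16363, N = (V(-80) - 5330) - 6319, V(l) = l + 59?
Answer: -822279/9133720 ≈ -0.090027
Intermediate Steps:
V(l) = 59 + l
N = -11670 (N = ((59 - 80) - 5330) - 6319 = (-21 - 5330) - 6319 = -5351 - 6319 = -11670)
K = -4696 (K = ((7355 + 5923) - 1611) - 16363 = (13278 - 1611) - 16363 = 11667 - 16363 = -4696)
12135/K - 29106/N = 12135/(-4696) - 29106/(-11670) = 12135*(-1/4696) - 29106*(-1/11670) = -12135/4696 + 4851/1945 = -822279/9133720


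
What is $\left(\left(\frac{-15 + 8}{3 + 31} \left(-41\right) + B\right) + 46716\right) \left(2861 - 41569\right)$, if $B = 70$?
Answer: $- \frac{30792426894}{17} \approx -1.8113 \cdot 10^{9}$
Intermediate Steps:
$\left(\left(\frac{-15 + 8}{3 + 31} \left(-41\right) + B\right) + 46716\right) \left(2861 - 41569\right) = \left(\left(\frac{-15 + 8}{3 + 31} \left(-41\right) + 70\right) + 46716\right) \left(2861 - 41569\right) = \left(\left(- \frac{7}{34} \left(-41\right) + 70\right) + 46716\right) \left(-38708\right) = \left(\left(\left(-7\right) \frac{1}{34} \left(-41\right) + 70\right) + 46716\right) \left(-38708\right) = \left(\left(\left(- \frac{7}{34}\right) \left(-41\right) + 70\right) + 46716\right) \left(-38708\right) = \left(\left(\frac{287}{34} + 70\right) + 46716\right) \left(-38708\right) = \left(\frac{2667}{34} + 46716\right) \left(-38708\right) = \frac{1591011}{34} \left(-38708\right) = - \frac{30792426894}{17}$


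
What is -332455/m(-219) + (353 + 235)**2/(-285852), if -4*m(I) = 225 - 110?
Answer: 904980824/78269 ≈ 11562.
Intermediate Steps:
m(I) = -115/4 (m(I) = -(225 - 110)/4 = -1/4*115 = -115/4)
-332455/m(-219) + (353 + 235)**2/(-285852) = -332455/(-115/4) + (353 + 235)**2/(-285852) = -332455*(-4/115) + 588**2*(-1/285852) = 265964/23 + 345744*(-1/285852) = 265964/23 - 4116/3403 = 904980824/78269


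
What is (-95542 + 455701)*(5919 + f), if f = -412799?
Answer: -146541493920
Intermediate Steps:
(-95542 + 455701)*(5919 + f) = (-95542 + 455701)*(5919 - 412799) = 360159*(-406880) = -146541493920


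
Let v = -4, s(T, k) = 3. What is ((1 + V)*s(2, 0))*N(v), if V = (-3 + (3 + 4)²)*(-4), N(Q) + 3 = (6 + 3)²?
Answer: -42822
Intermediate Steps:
N(Q) = 78 (N(Q) = -3 + (6 + 3)² = -3 + 9² = -3 + 81 = 78)
V = -184 (V = (-3 + 7²)*(-4) = (-3 + 49)*(-4) = 46*(-4) = -184)
((1 + V)*s(2, 0))*N(v) = ((1 - 184)*3)*78 = -183*3*78 = -549*78 = -42822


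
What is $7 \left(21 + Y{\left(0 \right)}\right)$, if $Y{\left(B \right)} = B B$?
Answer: $147$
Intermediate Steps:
$Y{\left(B \right)} = B^{2}$
$7 \left(21 + Y{\left(0 \right)}\right) = 7 \left(21 + 0^{2}\right) = 7 \left(21 + 0\right) = 7 \cdot 21 = 147$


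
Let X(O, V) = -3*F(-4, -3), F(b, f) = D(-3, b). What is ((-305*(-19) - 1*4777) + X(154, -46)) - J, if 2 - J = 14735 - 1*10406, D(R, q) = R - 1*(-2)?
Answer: 5348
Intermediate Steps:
D(R, q) = 2 + R (D(R, q) = R + 2 = 2 + R)
F(b, f) = -1 (F(b, f) = 2 - 3 = -1)
X(O, V) = 3 (X(O, V) = -3*(-1) = 3)
J = -4327 (J = 2 - (14735 - 1*10406) = 2 - (14735 - 10406) = 2 - 1*4329 = 2 - 4329 = -4327)
((-305*(-19) - 1*4777) + X(154, -46)) - J = ((-305*(-19) - 1*4777) + 3) - 1*(-4327) = ((5795 - 4777) + 3) + 4327 = (1018 + 3) + 4327 = 1021 + 4327 = 5348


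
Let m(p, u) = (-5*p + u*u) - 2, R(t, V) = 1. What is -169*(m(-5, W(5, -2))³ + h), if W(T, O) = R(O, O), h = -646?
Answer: -2227082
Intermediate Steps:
W(T, O) = 1
m(p, u) = -2 + u² - 5*p (m(p, u) = (-5*p + u²) - 2 = (u² - 5*p) - 2 = -2 + u² - 5*p)
-169*(m(-5, W(5, -2))³ + h) = -169*((-2 + 1² - 5*(-5))³ - 646) = -169*((-2 + 1 + 25)³ - 646) = -169*(24³ - 646) = -169*(13824 - 646) = -169*13178 = -2227082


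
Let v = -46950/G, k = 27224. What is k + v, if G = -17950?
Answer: 9774355/359 ≈ 27227.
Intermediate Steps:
v = 939/359 (v = -46950/(-17950) = -46950*(-1/17950) = 939/359 ≈ 2.6156)
k + v = 27224 + 939/359 = 9774355/359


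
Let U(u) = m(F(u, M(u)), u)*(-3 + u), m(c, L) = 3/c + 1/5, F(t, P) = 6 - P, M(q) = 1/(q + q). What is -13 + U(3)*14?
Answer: -13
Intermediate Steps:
M(q) = 1/(2*q)
m(c, L) = 1/5 + 3/c (m(c, L) = 3/c + 1*(1/5) = 3/c + 1/5 = 1/5 + 3/c)
U(u) = (-3 + u)*(21 - 1/(2*u))/(5*(6 - 1/(2*u))) (U(u) = ((15 + (6 - 1/(2*u)))/(5*(6 - 1/(2*u))))*(-3 + u) = ((21 - 1/(2*u))/(5*(6 - 1/(2*u))))*(-3 + u) = (-3 + u)*(21 - 1/(2*u))/(5*(6 - 1/(2*u))))
-13 + U(3)*14 = -13 + ((-1 + 42*3)*(-3 + 3)/(5*(-1 + 12*3)))*14 = -13 + ((1/5)*(-1 + 126)*0/(-1 + 36))*14 = -13 + ((1/5)*125*0/35)*14 = -13 + ((1/5)*(1/35)*125*0)*14 = -13 + 0*14 = -13 + 0 = -13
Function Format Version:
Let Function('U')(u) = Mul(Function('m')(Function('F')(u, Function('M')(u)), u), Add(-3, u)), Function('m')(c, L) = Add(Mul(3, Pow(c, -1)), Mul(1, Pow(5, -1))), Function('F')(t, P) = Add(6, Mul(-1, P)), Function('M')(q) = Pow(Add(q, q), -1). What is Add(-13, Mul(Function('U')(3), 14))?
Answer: -13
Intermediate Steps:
Function('M')(q) = Mul(Rational(1, 2), Pow(q, -1)) (Function('M')(q) = Pow(Mul(2, q), -1) = Mul(Rational(1, 2), Pow(q, -1)))
Function('m')(c, L) = Add(Rational(1, 5), Mul(3, Pow(c, -1))) (Function('m')(c, L) = Add(Mul(3, Pow(c, -1)), Mul(1, Rational(1, 5))) = Add(Mul(3, Pow(c, -1)), Rational(1, 5)) = Add(Rational(1, 5), Mul(3, Pow(c, -1))))
Function('U')(u) = Mul(Rational(1, 5), Pow(Add(6, Mul(Rational(-1, 2), Pow(u, -1))), -1), Add(-3, u), Add(21, Mul(Rational(-1, 2), Pow(u, -1)))) (Function('U')(u) = Mul(Mul(Rational(1, 5), Pow(Add(6, Mul(-1, Mul(Rational(1, 2), Pow(u, -1)))), -1), Add(15, Add(6, Mul(-1, Mul(Rational(1, 2), Pow(u, -1)))))), Add(-3, u)) = Mul(Mul(Rational(1, 5), Pow(Add(6, Mul(Rational(-1, 2), Pow(u, -1))), -1), Add(15, Add(6, Mul(Rational(-1, 2), Pow(u, -1))))), Add(-3, u)) = Mul(Mul(Rational(1, 5), Pow(Add(6, Mul(Rational(-1, 2), Pow(u, -1))), -1), Add(21, Mul(Rational(-1, 2), Pow(u, -1)))), Add(-3, u)) = Mul(Rational(1, 5), Pow(Add(6, Mul(Rational(-1, 2), Pow(u, -1))), -1), Add(-3, u), Add(21, Mul(Rational(-1, 2), Pow(u, -1)))))
Add(-13, Mul(Function('U')(3), 14)) = Add(-13, Mul(Mul(Rational(1, 5), Pow(Add(-1, Mul(12, 3)), -1), Add(-1, Mul(42, 3)), Add(-3, 3)), 14)) = Add(-13, Mul(Mul(Rational(1, 5), Pow(Add(-1, 36), -1), Add(-1, 126), 0), 14)) = Add(-13, Mul(Mul(Rational(1, 5), Pow(35, -1), 125, 0), 14)) = Add(-13, Mul(Mul(Rational(1, 5), Rational(1, 35), 125, 0), 14)) = Add(-13, Mul(0, 14)) = Add(-13, 0) = -13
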